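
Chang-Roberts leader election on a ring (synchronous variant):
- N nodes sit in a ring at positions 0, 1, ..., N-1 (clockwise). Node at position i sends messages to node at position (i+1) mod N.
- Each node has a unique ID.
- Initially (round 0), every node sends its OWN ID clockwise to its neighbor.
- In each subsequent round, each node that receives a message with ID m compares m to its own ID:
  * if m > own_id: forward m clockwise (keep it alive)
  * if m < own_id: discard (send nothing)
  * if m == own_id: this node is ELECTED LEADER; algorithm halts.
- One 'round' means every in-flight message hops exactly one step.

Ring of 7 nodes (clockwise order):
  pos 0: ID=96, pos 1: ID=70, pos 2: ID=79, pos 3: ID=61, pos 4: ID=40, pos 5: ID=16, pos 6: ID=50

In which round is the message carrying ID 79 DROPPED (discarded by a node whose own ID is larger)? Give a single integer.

Round 1: pos1(id70) recv 96: fwd; pos2(id79) recv 70: drop; pos3(id61) recv 79: fwd; pos4(id40) recv 61: fwd; pos5(id16) recv 40: fwd; pos6(id50) recv 16: drop; pos0(id96) recv 50: drop
Round 2: pos2(id79) recv 96: fwd; pos4(id40) recv 79: fwd; pos5(id16) recv 61: fwd; pos6(id50) recv 40: drop
Round 3: pos3(id61) recv 96: fwd; pos5(id16) recv 79: fwd; pos6(id50) recv 61: fwd
Round 4: pos4(id40) recv 96: fwd; pos6(id50) recv 79: fwd; pos0(id96) recv 61: drop
Round 5: pos5(id16) recv 96: fwd; pos0(id96) recv 79: drop
Round 6: pos6(id50) recv 96: fwd
Round 7: pos0(id96) recv 96: ELECTED
Message ID 79 originates at pos 2; dropped at pos 0 in round 5

Answer: 5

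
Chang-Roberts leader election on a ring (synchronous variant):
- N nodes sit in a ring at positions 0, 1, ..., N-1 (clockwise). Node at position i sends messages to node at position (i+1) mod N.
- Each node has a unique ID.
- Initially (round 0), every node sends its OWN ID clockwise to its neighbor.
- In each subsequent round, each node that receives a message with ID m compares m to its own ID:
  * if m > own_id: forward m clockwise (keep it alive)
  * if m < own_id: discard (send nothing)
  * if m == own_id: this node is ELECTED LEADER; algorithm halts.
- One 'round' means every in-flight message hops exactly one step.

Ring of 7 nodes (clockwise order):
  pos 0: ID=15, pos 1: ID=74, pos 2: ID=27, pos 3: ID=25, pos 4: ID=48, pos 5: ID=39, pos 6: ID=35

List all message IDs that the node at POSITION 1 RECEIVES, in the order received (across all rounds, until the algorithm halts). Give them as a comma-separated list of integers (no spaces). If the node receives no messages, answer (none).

Round 1: pos1(id74) recv 15: drop; pos2(id27) recv 74: fwd; pos3(id25) recv 27: fwd; pos4(id48) recv 25: drop; pos5(id39) recv 48: fwd; pos6(id35) recv 39: fwd; pos0(id15) recv 35: fwd
Round 2: pos3(id25) recv 74: fwd; pos4(id48) recv 27: drop; pos6(id35) recv 48: fwd; pos0(id15) recv 39: fwd; pos1(id74) recv 35: drop
Round 3: pos4(id48) recv 74: fwd; pos0(id15) recv 48: fwd; pos1(id74) recv 39: drop
Round 4: pos5(id39) recv 74: fwd; pos1(id74) recv 48: drop
Round 5: pos6(id35) recv 74: fwd
Round 6: pos0(id15) recv 74: fwd
Round 7: pos1(id74) recv 74: ELECTED

Answer: 15,35,39,48,74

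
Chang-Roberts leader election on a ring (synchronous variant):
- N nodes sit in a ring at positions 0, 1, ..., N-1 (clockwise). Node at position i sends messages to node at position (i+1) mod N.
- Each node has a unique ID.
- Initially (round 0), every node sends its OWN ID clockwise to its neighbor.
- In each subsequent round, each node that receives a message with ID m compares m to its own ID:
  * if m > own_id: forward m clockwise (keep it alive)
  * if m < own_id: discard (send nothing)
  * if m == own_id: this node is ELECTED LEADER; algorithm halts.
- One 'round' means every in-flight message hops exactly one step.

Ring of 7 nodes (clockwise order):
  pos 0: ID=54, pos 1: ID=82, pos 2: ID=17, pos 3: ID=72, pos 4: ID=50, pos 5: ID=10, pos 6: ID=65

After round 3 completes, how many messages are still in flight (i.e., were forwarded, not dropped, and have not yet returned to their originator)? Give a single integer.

Round 1: pos1(id82) recv 54: drop; pos2(id17) recv 82: fwd; pos3(id72) recv 17: drop; pos4(id50) recv 72: fwd; pos5(id10) recv 50: fwd; pos6(id65) recv 10: drop; pos0(id54) recv 65: fwd
Round 2: pos3(id72) recv 82: fwd; pos5(id10) recv 72: fwd; pos6(id65) recv 50: drop; pos1(id82) recv 65: drop
Round 3: pos4(id50) recv 82: fwd; pos6(id65) recv 72: fwd
After round 3: 2 messages still in flight

Answer: 2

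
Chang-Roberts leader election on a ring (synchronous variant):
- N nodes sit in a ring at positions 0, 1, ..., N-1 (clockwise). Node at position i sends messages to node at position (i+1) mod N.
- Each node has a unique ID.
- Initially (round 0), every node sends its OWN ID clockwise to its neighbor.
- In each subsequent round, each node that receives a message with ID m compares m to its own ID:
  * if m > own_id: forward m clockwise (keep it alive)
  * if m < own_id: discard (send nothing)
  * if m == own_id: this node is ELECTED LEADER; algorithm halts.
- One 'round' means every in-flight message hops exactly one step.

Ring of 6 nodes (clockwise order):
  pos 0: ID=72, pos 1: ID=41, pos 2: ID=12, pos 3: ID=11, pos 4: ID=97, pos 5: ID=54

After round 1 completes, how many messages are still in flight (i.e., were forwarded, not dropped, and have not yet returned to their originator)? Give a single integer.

Round 1: pos1(id41) recv 72: fwd; pos2(id12) recv 41: fwd; pos3(id11) recv 12: fwd; pos4(id97) recv 11: drop; pos5(id54) recv 97: fwd; pos0(id72) recv 54: drop
After round 1: 4 messages still in flight

Answer: 4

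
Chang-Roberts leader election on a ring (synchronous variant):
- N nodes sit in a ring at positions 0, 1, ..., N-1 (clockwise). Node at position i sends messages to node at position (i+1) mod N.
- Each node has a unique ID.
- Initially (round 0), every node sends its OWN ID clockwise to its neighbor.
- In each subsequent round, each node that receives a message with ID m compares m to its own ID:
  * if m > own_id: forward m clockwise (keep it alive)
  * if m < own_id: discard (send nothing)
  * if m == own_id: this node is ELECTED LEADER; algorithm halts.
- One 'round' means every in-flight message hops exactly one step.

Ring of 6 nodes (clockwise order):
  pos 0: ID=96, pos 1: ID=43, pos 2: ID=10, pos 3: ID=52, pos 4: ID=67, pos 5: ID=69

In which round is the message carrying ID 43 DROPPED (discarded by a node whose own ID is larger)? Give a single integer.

Round 1: pos1(id43) recv 96: fwd; pos2(id10) recv 43: fwd; pos3(id52) recv 10: drop; pos4(id67) recv 52: drop; pos5(id69) recv 67: drop; pos0(id96) recv 69: drop
Round 2: pos2(id10) recv 96: fwd; pos3(id52) recv 43: drop
Round 3: pos3(id52) recv 96: fwd
Round 4: pos4(id67) recv 96: fwd
Round 5: pos5(id69) recv 96: fwd
Round 6: pos0(id96) recv 96: ELECTED
Message ID 43 originates at pos 1; dropped at pos 3 in round 2

Answer: 2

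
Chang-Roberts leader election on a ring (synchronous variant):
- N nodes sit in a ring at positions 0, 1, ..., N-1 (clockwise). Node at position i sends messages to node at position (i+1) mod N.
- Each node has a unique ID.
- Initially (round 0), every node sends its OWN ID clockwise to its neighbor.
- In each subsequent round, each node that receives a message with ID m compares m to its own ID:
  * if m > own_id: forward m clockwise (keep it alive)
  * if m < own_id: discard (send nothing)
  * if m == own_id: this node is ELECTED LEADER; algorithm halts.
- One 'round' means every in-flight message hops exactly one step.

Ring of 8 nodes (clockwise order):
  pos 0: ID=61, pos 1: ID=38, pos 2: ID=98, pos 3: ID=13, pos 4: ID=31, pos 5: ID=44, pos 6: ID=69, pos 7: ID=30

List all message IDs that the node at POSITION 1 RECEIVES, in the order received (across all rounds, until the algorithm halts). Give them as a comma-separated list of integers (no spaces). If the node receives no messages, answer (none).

Answer: 61,69,98

Derivation:
Round 1: pos1(id38) recv 61: fwd; pos2(id98) recv 38: drop; pos3(id13) recv 98: fwd; pos4(id31) recv 13: drop; pos5(id44) recv 31: drop; pos6(id69) recv 44: drop; pos7(id30) recv 69: fwd; pos0(id61) recv 30: drop
Round 2: pos2(id98) recv 61: drop; pos4(id31) recv 98: fwd; pos0(id61) recv 69: fwd
Round 3: pos5(id44) recv 98: fwd; pos1(id38) recv 69: fwd
Round 4: pos6(id69) recv 98: fwd; pos2(id98) recv 69: drop
Round 5: pos7(id30) recv 98: fwd
Round 6: pos0(id61) recv 98: fwd
Round 7: pos1(id38) recv 98: fwd
Round 8: pos2(id98) recv 98: ELECTED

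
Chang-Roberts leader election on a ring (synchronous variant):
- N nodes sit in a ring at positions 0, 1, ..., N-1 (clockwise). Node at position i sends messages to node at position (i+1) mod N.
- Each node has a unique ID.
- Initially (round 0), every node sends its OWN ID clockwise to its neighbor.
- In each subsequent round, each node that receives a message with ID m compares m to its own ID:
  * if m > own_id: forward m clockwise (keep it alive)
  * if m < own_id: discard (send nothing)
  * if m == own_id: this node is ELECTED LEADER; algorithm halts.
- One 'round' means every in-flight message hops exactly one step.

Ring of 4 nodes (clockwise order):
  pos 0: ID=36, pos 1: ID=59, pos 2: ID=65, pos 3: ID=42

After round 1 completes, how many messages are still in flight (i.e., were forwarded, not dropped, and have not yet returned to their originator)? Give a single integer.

Answer: 2

Derivation:
Round 1: pos1(id59) recv 36: drop; pos2(id65) recv 59: drop; pos3(id42) recv 65: fwd; pos0(id36) recv 42: fwd
After round 1: 2 messages still in flight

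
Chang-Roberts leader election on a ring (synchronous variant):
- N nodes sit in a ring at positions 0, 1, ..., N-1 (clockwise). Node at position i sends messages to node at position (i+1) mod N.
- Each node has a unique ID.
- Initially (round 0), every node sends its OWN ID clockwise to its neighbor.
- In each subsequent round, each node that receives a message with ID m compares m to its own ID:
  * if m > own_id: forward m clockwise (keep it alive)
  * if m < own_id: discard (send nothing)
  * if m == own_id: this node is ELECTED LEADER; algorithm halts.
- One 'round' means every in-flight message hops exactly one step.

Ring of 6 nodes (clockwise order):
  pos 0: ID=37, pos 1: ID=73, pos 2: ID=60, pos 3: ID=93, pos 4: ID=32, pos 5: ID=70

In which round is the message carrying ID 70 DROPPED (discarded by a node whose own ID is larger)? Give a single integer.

Answer: 2

Derivation:
Round 1: pos1(id73) recv 37: drop; pos2(id60) recv 73: fwd; pos3(id93) recv 60: drop; pos4(id32) recv 93: fwd; pos5(id70) recv 32: drop; pos0(id37) recv 70: fwd
Round 2: pos3(id93) recv 73: drop; pos5(id70) recv 93: fwd; pos1(id73) recv 70: drop
Round 3: pos0(id37) recv 93: fwd
Round 4: pos1(id73) recv 93: fwd
Round 5: pos2(id60) recv 93: fwd
Round 6: pos3(id93) recv 93: ELECTED
Message ID 70 originates at pos 5; dropped at pos 1 in round 2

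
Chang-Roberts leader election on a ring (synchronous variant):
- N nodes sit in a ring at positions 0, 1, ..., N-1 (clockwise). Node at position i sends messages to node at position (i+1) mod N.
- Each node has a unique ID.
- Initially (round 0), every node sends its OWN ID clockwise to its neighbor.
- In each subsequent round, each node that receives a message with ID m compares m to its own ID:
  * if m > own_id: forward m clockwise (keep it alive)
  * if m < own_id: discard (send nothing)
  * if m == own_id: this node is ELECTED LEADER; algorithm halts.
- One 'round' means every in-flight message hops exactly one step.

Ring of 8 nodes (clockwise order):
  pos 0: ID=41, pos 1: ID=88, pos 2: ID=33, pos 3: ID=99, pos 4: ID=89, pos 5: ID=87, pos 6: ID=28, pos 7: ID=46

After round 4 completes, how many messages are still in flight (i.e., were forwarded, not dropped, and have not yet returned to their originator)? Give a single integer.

Round 1: pos1(id88) recv 41: drop; pos2(id33) recv 88: fwd; pos3(id99) recv 33: drop; pos4(id89) recv 99: fwd; pos5(id87) recv 89: fwd; pos6(id28) recv 87: fwd; pos7(id46) recv 28: drop; pos0(id41) recv 46: fwd
Round 2: pos3(id99) recv 88: drop; pos5(id87) recv 99: fwd; pos6(id28) recv 89: fwd; pos7(id46) recv 87: fwd; pos1(id88) recv 46: drop
Round 3: pos6(id28) recv 99: fwd; pos7(id46) recv 89: fwd; pos0(id41) recv 87: fwd
Round 4: pos7(id46) recv 99: fwd; pos0(id41) recv 89: fwd; pos1(id88) recv 87: drop
After round 4: 2 messages still in flight

Answer: 2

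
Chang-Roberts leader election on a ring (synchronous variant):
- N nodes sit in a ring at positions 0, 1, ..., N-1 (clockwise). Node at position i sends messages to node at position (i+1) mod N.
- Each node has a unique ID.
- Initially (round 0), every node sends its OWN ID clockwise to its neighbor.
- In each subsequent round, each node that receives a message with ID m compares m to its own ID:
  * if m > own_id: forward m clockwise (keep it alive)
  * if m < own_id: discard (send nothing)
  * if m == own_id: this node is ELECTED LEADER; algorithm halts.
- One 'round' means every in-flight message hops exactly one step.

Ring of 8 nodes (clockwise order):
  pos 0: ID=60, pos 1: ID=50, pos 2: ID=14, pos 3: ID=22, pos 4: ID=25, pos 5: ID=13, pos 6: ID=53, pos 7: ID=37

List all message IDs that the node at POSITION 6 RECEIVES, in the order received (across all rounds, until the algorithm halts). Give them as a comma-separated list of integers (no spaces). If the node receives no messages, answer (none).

Round 1: pos1(id50) recv 60: fwd; pos2(id14) recv 50: fwd; pos3(id22) recv 14: drop; pos4(id25) recv 22: drop; pos5(id13) recv 25: fwd; pos6(id53) recv 13: drop; pos7(id37) recv 53: fwd; pos0(id60) recv 37: drop
Round 2: pos2(id14) recv 60: fwd; pos3(id22) recv 50: fwd; pos6(id53) recv 25: drop; pos0(id60) recv 53: drop
Round 3: pos3(id22) recv 60: fwd; pos4(id25) recv 50: fwd
Round 4: pos4(id25) recv 60: fwd; pos5(id13) recv 50: fwd
Round 5: pos5(id13) recv 60: fwd; pos6(id53) recv 50: drop
Round 6: pos6(id53) recv 60: fwd
Round 7: pos7(id37) recv 60: fwd
Round 8: pos0(id60) recv 60: ELECTED

Answer: 13,25,50,60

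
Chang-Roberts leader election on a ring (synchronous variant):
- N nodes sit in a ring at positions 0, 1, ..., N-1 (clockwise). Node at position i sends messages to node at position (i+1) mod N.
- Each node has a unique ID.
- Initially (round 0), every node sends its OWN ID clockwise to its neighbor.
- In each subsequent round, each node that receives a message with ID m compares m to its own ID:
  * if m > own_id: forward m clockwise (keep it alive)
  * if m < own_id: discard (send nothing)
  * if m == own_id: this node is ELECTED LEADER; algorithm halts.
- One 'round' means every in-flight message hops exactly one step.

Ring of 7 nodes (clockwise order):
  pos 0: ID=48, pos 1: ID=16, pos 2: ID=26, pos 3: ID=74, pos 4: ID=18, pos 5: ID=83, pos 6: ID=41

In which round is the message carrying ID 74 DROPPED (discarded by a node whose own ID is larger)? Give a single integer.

Answer: 2

Derivation:
Round 1: pos1(id16) recv 48: fwd; pos2(id26) recv 16: drop; pos3(id74) recv 26: drop; pos4(id18) recv 74: fwd; pos5(id83) recv 18: drop; pos6(id41) recv 83: fwd; pos0(id48) recv 41: drop
Round 2: pos2(id26) recv 48: fwd; pos5(id83) recv 74: drop; pos0(id48) recv 83: fwd
Round 3: pos3(id74) recv 48: drop; pos1(id16) recv 83: fwd
Round 4: pos2(id26) recv 83: fwd
Round 5: pos3(id74) recv 83: fwd
Round 6: pos4(id18) recv 83: fwd
Round 7: pos5(id83) recv 83: ELECTED
Message ID 74 originates at pos 3; dropped at pos 5 in round 2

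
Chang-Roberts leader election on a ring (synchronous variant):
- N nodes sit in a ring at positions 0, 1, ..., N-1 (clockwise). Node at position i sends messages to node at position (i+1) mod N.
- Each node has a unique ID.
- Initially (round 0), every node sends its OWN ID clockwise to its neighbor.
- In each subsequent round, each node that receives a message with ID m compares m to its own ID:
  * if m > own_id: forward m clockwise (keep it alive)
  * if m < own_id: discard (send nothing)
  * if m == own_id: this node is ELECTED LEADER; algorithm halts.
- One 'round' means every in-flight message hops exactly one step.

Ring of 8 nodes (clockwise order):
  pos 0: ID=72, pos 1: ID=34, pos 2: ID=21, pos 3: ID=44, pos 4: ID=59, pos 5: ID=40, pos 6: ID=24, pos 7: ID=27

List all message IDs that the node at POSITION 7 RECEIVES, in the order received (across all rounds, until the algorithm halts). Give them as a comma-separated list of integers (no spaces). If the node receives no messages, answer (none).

Round 1: pos1(id34) recv 72: fwd; pos2(id21) recv 34: fwd; pos3(id44) recv 21: drop; pos4(id59) recv 44: drop; pos5(id40) recv 59: fwd; pos6(id24) recv 40: fwd; pos7(id27) recv 24: drop; pos0(id72) recv 27: drop
Round 2: pos2(id21) recv 72: fwd; pos3(id44) recv 34: drop; pos6(id24) recv 59: fwd; pos7(id27) recv 40: fwd
Round 3: pos3(id44) recv 72: fwd; pos7(id27) recv 59: fwd; pos0(id72) recv 40: drop
Round 4: pos4(id59) recv 72: fwd; pos0(id72) recv 59: drop
Round 5: pos5(id40) recv 72: fwd
Round 6: pos6(id24) recv 72: fwd
Round 7: pos7(id27) recv 72: fwd
Round 8: pos0(id72) recv 72: ELECTED

Answer: 24,40,59,72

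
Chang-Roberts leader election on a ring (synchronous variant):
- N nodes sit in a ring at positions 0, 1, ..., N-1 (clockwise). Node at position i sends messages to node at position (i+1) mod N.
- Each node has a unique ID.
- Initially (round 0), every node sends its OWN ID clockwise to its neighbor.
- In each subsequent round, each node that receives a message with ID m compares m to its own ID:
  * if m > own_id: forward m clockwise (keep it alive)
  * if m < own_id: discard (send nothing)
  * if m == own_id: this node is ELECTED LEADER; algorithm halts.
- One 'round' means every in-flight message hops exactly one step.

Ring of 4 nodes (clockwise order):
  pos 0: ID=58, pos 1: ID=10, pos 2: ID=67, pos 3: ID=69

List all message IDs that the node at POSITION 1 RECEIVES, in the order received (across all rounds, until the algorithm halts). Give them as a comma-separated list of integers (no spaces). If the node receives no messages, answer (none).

Answer: 58,69

Derivation:
Round 1: pos1(id10) recv 58: fwd; pos2(id67) recv 10: drop; pos3(id69) recv 67: drop; pos0(id58) recv 69: fwd
Round 2: pos2(id67) recv 58: drop; pos1(id10) recv 69: fwd
Round 3: pos2(id67) recv 69: fwd
Round 4: pos3(id69) recv 69: ELECTED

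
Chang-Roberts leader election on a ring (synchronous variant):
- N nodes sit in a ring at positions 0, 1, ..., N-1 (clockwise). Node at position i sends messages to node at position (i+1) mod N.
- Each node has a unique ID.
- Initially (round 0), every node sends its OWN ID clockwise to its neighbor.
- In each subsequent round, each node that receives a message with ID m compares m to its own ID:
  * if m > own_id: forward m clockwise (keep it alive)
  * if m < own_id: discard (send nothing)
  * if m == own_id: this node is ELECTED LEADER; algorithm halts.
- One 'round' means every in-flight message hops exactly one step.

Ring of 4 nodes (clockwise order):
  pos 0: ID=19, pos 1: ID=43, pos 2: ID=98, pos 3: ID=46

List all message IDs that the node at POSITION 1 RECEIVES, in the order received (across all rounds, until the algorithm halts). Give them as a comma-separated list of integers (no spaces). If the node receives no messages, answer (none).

Answer: 19,46,98

Derivation:
Round 1: pos1(id43) recv 19: drop; pos2(id98) recv 43: drop; pos3(id46) recv 98: fwd; pos0(id19) recv 46: fwd
Round 2: pos0(id19) recv 98: fwd; pos1(id43) recv 46: fwd
Round 3: pos1(id43) recv 98: fwd; pos2(id98) recv 46: drop
Round 4: pos2(id98) recv 98: ELECTED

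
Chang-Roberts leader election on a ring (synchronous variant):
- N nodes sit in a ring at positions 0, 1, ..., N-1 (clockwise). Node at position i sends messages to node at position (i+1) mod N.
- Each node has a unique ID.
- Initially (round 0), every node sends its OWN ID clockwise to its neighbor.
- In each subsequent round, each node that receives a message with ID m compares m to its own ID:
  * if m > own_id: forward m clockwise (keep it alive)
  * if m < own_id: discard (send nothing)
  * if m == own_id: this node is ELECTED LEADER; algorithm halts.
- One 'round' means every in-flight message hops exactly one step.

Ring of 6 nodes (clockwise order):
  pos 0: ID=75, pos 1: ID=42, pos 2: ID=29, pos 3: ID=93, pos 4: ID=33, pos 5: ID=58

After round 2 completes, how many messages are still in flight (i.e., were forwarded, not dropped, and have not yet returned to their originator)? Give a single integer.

Answer: 2

Derivation:
Round 1: pos1(id42) recv 75: fwd; pos2(id29) recv 42: fwd; pos3(id93) recv 29: drop; pos4(id33) recv 93: fwd; pos5(id58) recv 33: drop; pos0(id75) recv 58: drop
Round 2: pos2(id29) recv 75: fwd; pos3(id93) recv 42: drop; pos5(id58) recv 93: fwd
After round 2: 2 messages still in flight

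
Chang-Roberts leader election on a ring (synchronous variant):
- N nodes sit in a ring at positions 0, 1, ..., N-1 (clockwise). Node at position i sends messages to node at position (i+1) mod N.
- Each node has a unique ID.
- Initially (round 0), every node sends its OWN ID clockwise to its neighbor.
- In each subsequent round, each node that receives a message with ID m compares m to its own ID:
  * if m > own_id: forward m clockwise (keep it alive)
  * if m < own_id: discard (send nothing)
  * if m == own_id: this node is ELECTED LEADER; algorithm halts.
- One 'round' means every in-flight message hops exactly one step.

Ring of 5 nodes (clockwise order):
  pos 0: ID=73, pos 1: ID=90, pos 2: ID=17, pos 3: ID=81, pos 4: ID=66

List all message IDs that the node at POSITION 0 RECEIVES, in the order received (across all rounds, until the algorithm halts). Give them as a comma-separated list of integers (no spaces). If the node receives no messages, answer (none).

Round 1: pos1(id90) recv 73: drop; pos2(id17) recv 90: fwd; pos3(id81) recv 17: drop; pos4(id66) recv 81: fwd; pos0(id73) recv 66: drop
Round 2: pos3(id81) recv 90: fwd; pos0(id73) recv 81: fwd
Round 3: pos4(id66) recv 90: fwd; pos1(id90) recv 81: drop
Round 4: pos0(id73) recv 90: fwd
Round 5: pos1(id90) recv 90: ELECTED

Answer: 66,81,90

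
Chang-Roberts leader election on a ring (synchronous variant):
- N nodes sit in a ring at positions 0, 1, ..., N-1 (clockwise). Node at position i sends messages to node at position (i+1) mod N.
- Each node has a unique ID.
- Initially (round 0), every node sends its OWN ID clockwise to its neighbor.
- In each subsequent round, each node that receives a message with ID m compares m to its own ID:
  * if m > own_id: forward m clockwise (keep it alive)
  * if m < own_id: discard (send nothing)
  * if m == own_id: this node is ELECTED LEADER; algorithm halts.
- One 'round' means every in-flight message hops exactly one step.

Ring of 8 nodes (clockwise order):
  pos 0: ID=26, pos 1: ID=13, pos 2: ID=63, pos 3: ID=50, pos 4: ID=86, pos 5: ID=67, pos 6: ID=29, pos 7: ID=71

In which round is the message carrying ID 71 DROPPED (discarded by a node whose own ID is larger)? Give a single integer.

Round 1: pos1(id13) recv 26: fwd; pos2(id63) recv 13: drop; pos3(id50) recv 63: fwd; pos4(id86) recv 50: drop; pos5(id67) recv 86: fwd; pos6(id29) recv 67: fwd; pos7(id71) recv 29: drop; pos0(id26) recv 71: fwd
Round 2: pos2(id63) recv 26: drop; pos4(id86) recv 63: drop; pos6(id29) recv 86: fwd; pos7(id71) recv 67: drop; pos1(id13) recv 71: fwd
Round 3: pos7(id71) recv 86: fwd; pos2(id63) recv 71: fwd
Round 4: pos0(id26) recv 86: fwd; pos3(id50) recv 71: fwd
Round 5: pos1(id13) recv 86: fwd; pos4(id86) recv 71: drop
Round 6: pos2(id63) recv 86: fwd
Round 7: pos3(id50) recv 86: fwd
Round 8: pos4(id86) recv 86: ELECTED
Message ID 71 originates at pos 7; dropped at pos 4 in round 5

Answer: 5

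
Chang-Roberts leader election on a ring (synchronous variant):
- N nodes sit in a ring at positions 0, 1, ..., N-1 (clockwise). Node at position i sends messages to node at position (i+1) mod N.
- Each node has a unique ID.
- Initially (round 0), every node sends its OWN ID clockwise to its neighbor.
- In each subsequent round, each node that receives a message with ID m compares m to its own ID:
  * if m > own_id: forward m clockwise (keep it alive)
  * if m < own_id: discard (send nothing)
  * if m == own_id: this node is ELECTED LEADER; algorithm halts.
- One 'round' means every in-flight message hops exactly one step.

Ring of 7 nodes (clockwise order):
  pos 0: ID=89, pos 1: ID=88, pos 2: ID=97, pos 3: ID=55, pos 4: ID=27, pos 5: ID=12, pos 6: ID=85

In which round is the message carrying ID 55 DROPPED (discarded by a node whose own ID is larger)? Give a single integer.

Round 1: pos1(id88) recv 89: fwd; pos2(id97) recv 88: drop; pos3(id55) recv 97: fwd; pos4(id27) recv 55: fwd; pos5(id12) recv 27: fwd; pos6(id85) recv 12: drop; pos0(id89) recv 85: drop
Round 2: pos2(id97) recv 89: drop; pos4(id27) recv 97: fwd; pos5(id12) recv 55: fwd; pos6(id85) recv 27: drop
Round 3: pos5(id12) recv 97: fwd; pos6(id85) recv 55: drop
Round 4: pos6(id85) recv 97: fwd
Round 5: pos0(id89) recv 97: fwd
Round 6: pos1(id88) recv 97: fwd
Round 7: pos2(id97) recv 97: ELECTED
Message ID 55 originates at pos 3; dropped at pos 6 in round 3

Answer: 3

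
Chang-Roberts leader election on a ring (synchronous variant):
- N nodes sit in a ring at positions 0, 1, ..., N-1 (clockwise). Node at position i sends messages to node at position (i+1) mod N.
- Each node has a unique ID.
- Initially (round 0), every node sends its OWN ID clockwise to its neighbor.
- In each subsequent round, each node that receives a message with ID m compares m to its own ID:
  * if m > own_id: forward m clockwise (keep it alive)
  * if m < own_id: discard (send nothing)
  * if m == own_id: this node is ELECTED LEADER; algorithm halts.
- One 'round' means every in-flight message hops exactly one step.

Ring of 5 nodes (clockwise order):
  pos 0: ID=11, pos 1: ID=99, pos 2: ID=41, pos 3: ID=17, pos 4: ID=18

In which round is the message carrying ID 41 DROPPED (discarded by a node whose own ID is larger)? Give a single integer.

Answer: 4

Derivation:
Round 1: pos1(id99) recv 11: drop; pos2(id41) recv 99: fwd; pos3(id17) recv 41: fwd; pos4(id18) recv 17: drop; pos0(id11) recv 18: fwd
Round 2: pos3(id17) recv 99: fwd; pos4(id18) recv 41: fwd; pos1(id99) recv 18: drop
Round 3: pos4(id18) recv 99: fwd; pos0(id11) recv 41: fwd
Round 4: pos0(id11) recv 99: fwd; pos1(id99) recv 41: drop
Round 5: pos1(id99) recv 99: ELECTED
Message ID 41 originates at pos 2; dropped at pos 1 in round 4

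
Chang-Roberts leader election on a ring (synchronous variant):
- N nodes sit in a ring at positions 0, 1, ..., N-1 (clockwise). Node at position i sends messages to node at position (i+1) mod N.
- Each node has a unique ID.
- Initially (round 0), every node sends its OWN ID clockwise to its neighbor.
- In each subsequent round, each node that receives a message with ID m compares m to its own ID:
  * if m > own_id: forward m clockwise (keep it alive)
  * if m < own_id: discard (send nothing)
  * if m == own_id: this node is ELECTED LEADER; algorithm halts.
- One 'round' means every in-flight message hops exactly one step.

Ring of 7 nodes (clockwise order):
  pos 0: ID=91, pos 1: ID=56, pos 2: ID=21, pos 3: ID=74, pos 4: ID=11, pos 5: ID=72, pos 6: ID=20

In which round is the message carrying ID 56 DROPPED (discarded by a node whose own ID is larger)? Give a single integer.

Answer: 2

Derivation:
Round 1: pos1(id56) recv 91: fwd; pos2(id21) recv 56: fwd; pos3(id74) recv 21: drop; pos4(id11) recv 74: fwd; pos5(id72) recv 11: drop; pos6(id20) recv 72: fwd; pos0(id91) recv 20: drop
Round 2: pos2(id21) recv 91: fwd; pos3(id74) recv 56: drop; pos5(id72) recv 74: fwd; pos0(id91) recv 72: drop
Round 3: pos3(id74) recv 91: fwd; pos6(id20) recv 74: fwd
Round 4: pos4(id11) recv 91: fwd; pos0(id91) recv 74: drop
Round 5: pos5(id72) recv 91: fwd
Round 6: pos6(id20) recv 91: fwd
Round 7: pos0(id91) recv 91: ELECTED
Message ID 56 originates at pos 1; dropped at pos 3 in round 2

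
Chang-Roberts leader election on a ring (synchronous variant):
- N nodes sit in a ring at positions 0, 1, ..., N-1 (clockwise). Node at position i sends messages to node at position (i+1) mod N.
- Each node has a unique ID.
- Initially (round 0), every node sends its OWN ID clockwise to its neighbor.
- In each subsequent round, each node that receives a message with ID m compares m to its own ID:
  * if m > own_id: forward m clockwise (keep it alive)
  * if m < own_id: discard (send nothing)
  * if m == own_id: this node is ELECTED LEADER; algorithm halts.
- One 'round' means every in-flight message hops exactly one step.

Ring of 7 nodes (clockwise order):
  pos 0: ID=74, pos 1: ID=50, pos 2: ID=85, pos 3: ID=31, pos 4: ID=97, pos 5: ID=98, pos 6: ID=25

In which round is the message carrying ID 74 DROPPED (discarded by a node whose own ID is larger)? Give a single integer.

Answer: 2

Derivation:
Round 1: pos1(id50) recv 74: fwd; pos2(id85) recv 50: drop; pos3(id31) recv 85: fwd; pos4(id97) recv 31: drop; pos5(id98) recv 97: drop; pos6(id25) recv 98: fwd; pos0(id74) recv 25: drop
Round 2: pos2(id85) recv 74: drop; pos4(id97) recv 85: drop; pos0(id74) recv 98: fwd
Round 3: pos1(id50) recv 98: fwd
Round 4: pos2(id85) recv 98: fwd
Round 5: pos3(id31) recv 98: fwd
Round 6: pos4(id97) recv 98: fwd
Round 7: pos5(id98) recv 98: ELECTED
Message ID 74 originates at pos 0; dropped at pos 2 in round 2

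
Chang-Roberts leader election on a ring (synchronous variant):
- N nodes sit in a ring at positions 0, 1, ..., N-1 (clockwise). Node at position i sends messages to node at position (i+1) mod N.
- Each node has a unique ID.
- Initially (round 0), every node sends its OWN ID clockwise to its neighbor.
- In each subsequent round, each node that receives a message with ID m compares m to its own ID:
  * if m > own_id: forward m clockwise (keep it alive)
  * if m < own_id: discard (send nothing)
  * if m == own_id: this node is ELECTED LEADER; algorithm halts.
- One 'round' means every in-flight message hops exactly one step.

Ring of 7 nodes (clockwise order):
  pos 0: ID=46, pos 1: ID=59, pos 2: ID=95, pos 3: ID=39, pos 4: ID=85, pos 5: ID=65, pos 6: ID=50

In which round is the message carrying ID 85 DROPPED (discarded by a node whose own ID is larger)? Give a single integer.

Round 1: pos1(id59) recv 46: drop; pos2(id95) recv 59: drop; pos3(id39) recv 95: fwd; pos4(id85) recv 39: drop; pos5(id65) recv 85: fwd; pos6(id50) recv 65: fwd; pos0(id46) recv 50: fwd
Round 2: pos4(id85) recv 95: fwd; pos6(id50) recv 85: fwd; pos0(id46) recv 65: fwd; pos1(id59) recv 50: drop
Round 3: pos5(id65) recv 95: fwd; pos0(id46) recv 85: fwd; pos1(id59) recv 65: fwd
Round 4: pos6(id50) recv 95: fwd; pos1(id59) recv 85: fwd; pos2(id95) recv 65: drop
Round 5: pos0(id46) recv 95: fwd; pos2(id95) recv 85: drop
Round 6: pos1(id59) recv 95: fwd
Round 7: pos2(id95) recv 95: ELECTED
Message ID 85 originates at pos 4; dropped at pos 2 in round 5

Answer: 5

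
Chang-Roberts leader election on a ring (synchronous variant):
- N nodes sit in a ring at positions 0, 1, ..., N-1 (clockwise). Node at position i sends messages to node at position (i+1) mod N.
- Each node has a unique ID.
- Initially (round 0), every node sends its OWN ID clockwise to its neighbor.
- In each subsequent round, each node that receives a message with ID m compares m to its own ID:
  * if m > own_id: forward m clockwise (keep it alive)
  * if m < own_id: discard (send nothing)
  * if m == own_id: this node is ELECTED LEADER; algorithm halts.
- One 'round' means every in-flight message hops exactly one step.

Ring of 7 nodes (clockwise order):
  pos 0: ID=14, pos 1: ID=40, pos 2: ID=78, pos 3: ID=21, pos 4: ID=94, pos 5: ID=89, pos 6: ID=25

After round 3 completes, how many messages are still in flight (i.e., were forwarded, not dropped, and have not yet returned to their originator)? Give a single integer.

Answer: 2

Derivation:
Round 1: pos1(id40) recv 14: drop; pos2(id78) recv 40: drop; pos3(id21) recv 78: fwd; pos4(id94) recv 21: drop; pos5(id89) recv 94: fwd; pos6(id25) recv 89: fwd; pos0(id14) recv 25: fwd
Round 2: pos4(id94) recv 78: drop; pos6(id25) recv 94: fwd; pos0(id14) recv 89: fwd; pos1(id40) recv 25: drop
Round 3: pos0(id14) recv 94: fwd; pos1(id40) recv 89: fwd
After round 3: 2 messages still in flight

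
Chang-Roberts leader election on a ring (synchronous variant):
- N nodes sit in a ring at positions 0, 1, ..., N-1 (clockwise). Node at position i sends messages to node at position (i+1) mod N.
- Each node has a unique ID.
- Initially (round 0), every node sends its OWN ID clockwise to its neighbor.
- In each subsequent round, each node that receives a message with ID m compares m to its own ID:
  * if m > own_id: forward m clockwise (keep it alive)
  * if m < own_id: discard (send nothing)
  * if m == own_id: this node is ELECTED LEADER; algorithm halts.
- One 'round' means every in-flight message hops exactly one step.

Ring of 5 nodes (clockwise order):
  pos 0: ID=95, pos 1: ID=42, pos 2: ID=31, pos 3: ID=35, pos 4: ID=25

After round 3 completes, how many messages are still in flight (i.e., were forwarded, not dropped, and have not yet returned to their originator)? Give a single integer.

Round 1: pos1(id42) recv 95: fwd; pos2(id31) recv 42: fwd; pos3(id35) recv 31: drop; pos4(id25) recv 35: fwd; pos0(id95) recv 25: drop
Round 2: pos2(id31) recv 95: fwd; pos3(id35) recv 42: fwd; pos0(id95) recv 35: drop
Round 3: pos3(id35) recv 95: fwd; pos4(id25) recv 42: fwd
After round 3: 2 messages still in flight

Answer: 2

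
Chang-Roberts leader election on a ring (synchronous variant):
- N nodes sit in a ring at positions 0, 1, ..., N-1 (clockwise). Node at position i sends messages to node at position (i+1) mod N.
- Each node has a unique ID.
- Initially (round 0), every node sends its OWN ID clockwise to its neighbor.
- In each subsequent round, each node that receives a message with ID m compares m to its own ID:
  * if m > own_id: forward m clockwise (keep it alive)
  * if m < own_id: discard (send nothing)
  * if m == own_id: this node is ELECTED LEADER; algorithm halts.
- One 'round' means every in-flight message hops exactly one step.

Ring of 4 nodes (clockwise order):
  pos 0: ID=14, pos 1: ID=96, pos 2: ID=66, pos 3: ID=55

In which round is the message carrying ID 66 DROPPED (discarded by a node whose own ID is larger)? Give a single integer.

Round 1: pos1(id96) recv 14: drop; pos2(id66) recv 96: fwd; pos3(id55) recv 66: fwd; pos0(id14) recv 55: fwd
Round 2: pos3(id55) recv 96: fwd; pos0(id14) recv 66: fwd; pos1(id96) recv 55: drop
Round 3: pos0(id14) recv 96: fwd; pos1(id96) recv 66: drop
Round 4: pos1(id96) recv 96: ELECTED
Message ID 66 originates at pos 2; dropped at pos 1 in round 3

Answer: 3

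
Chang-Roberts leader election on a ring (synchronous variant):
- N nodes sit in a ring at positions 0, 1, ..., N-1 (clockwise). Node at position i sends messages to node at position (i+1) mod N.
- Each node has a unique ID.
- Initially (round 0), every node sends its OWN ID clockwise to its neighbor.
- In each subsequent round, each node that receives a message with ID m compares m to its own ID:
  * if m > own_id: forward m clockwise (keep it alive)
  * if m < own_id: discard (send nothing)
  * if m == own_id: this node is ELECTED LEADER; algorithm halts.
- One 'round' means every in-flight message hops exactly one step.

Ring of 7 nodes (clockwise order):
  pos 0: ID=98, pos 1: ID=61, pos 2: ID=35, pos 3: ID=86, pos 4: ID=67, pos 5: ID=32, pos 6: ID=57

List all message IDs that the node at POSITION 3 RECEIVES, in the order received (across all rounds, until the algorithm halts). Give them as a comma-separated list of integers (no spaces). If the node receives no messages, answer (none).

Round 1: pos1(id61) recv 98: fwd; pos2(id35) recv 61: fwd; pos3(id86) recv 35: drop; pos4(id67) recv 86: fwd; pos5(id32) recv 67: fwd; pos6(id57) recv 32: drop; pos0(id98) recv 57: drop
Round 2: pos2(id35) recv 98: fwd; pos3(id86) recv 61: drop; pos5(id32) recv 86: fwd; pos6(id57) recv 67: fwd
Round 3: pos3(id86) recv 98: fwd; pos6(id57) recv 86: fwd; pos0(id98) recv 67: drop
Round 4: pos4(id67) recv 98: fwd; pos0(id98) recv 86: drop
Round 5: pos5(id32) recv 98: fwd
Round 6: pos6(id57) recv 98: fwd
Round 7: pos0(id98) recv 98: ELECTED

Answer: 35,61,98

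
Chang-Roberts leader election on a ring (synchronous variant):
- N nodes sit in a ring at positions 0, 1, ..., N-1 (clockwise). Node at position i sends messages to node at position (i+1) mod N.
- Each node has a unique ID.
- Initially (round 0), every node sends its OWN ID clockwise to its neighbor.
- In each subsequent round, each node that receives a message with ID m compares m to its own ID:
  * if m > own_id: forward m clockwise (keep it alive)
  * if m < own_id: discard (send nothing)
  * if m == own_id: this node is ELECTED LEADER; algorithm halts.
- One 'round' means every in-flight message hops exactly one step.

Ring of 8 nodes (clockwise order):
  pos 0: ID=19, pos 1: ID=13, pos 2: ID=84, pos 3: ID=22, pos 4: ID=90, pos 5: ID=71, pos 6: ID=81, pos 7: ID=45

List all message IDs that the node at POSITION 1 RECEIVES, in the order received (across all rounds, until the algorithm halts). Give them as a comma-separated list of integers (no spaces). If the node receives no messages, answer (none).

Answer: 19,45,81,90

Derivation:
Round 1: pos1(id13) recv 19: fwd; pos2(id84) recv 13: drop; pos3(id22) recv 84: fwd; pos4(id90) recv 22: drop; pos5(id71) recv 90: fwd; pos6(id81) recv 71: drop; pos7(id45) recv 81: fwd; pos0(id19) recv 45: fwd
Round 2: pos2(id84) recv 19: drop; pos4(id90) recv 84: drop; pos6(id81) recv 90: fwd; pos0(id19) recv 81: fwd; pos1(id13) recv 45: fwd
Round 3: pos7(id45) recv 90: fwd; pos1(id13) recv 81: fwd; pos2(id84) recv 45: drop
Round 4: pos0(id19) recv 90: fwd; pos2(id84) recv 81: drop
Round 5: pos1(id13) recv 90: fwd
Round 6: pos2(id84) recv 90: fwd
Round 7: pos3(id22) recv 90: fwd
Round 8: pos4(id90) recv 90: ELECTED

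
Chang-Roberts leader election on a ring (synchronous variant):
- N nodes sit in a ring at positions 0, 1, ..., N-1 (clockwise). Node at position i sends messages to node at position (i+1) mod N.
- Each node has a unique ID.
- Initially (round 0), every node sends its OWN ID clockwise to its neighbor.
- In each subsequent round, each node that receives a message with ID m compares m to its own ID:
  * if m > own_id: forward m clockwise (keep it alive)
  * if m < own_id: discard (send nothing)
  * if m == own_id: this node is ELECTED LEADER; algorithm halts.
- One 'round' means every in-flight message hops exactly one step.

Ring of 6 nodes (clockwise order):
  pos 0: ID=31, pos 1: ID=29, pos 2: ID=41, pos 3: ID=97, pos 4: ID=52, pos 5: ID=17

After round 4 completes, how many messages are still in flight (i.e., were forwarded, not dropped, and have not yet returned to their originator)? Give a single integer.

Round 1: pos1(id29) recv 31: fwd; pos2(id41) recv 29: drop; pos3(id97) recv 41: drop; pos4(id52) recv 97: fwd; pos5(id17) recv 52: fwd; pos0(id31) recv 17: drop
Round 2: pos2(id41) recv 31: drop; pos5(id17) recv 97: fwd; pos0(id31) recv 52: fwd
Round 3: pos0(id31) recv 97: fwd; pos1(id29) recv 52: fwd
Round 4: pos1(id29) recv 97: fwd; pos2(id41) recv 52: fwd
After round 4: 2 messages still in flight

Answer: 2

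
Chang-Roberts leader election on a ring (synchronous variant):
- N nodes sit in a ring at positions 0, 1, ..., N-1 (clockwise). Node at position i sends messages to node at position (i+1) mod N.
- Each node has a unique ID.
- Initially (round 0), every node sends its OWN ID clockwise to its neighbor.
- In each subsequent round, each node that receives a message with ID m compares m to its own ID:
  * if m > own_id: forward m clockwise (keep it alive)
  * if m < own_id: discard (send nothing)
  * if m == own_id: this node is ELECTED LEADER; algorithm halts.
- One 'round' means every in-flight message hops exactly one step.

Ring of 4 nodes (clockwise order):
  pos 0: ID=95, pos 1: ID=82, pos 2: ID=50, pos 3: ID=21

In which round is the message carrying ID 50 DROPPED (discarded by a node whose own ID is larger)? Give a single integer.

Round 1: pos1(id82) recv 95: fwd; pos2(id50) recv 82: fwd; pos3(id21) recv 50: fwd; pos0(id95) recv 21: drop
Round 2: pos2(id50) recv 95: fwd; pos3(id21) recv 82: fwd; pos0(id95) recv 50: drop
Round 3: pos3(id21) recv 95: fwd; pos0(id95) recv 82: drop
Round 4: pos0(id95) recv 95: ELECTED
Message ID 50 originates at pos 2; dropped at pos 0 in round 2

Answer: 2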